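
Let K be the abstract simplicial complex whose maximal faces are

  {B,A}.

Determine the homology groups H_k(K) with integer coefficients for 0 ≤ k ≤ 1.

Fix the vertex order A < B and write every simplex with vertices in increasing order. Then dim K = 1 and the simplices of K are:

  0-simplices (2): A, B
  1-simplices (1): AB

so the chain groups are C_0 ≅ Z^2, C_1 ≅ Z^1.

Boundary ∂_1: C_1 → C_0 is given by ∂[p,q] = [q] − [p].
As a 2×1 matrix over Z this has rank 1, with invariant factors (1).

From H_k ≅ ker(∂_k) / im(∂_{k+1}) we obtain:

  H_0: rank C_0 − rank ∂_1 = 2 − 1 = 1, and the invariant factors of ∂_1 are all 1, so H_0 ≅ Z.
  H_1: rank ker ∂_1 − rank ∂_2 = (1 − 1) − 0 = 0, and there is no ∂_2, so H_1 ≅ 0.

As a check, the Euler characteristic is 2 − 1 = 1, which agrees with 1 − 0 = 1.

H_0 ≅ Z,  H_1 = 0.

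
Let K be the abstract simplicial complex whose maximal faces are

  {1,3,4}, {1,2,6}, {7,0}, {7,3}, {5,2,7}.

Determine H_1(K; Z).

Fix the vertex order 0 < 1 < 2 < 3 < 4 < 5 < 6 < 7 and write every simplex with vertices in increasing order. Then dim K = 2 and the simplices of K are:

  0-simplices (8): [0], [1], [2], [3], [4], [5], [6], [7]
  1-simplices (11): [0,7], [1,2], [1,3], [1,4], [1,6], [2,5], [2,6], [2,7], [3,4], [3,7], [5,7]
  2-simplices (3): [1,2,6], [1,3,4], [2,5,7]

giving chain groups C_0 ≅ Z^8, C_1 ≅ Z^11, C_2 ≅ Z^3.

Boundary ∂_1: C_1 → C_0 sends each edge [p,q] (with p < q) to q − p. For instance
  ∂[0,7] = [7] − [0].
As a 8×11 matrix over Z this has rank 7, with invariant factors (1,1,1,1,1,1,1).

Boundary ∂_2: C_2 → C_1 sends each 2-simplex [p,q,r] to [q,r] − [p,r] + [p,q]. For instance
  ∂[2,5,7] = [5,7] − [2,7] + [2,5],
  ∂[1,3,4] = [3,4] − [1,4] + [1,3].
This gives a 11×3 integer matrix of rank 3; reducing to Smith normal form yields diagonal entries (1,1,1).

Computing H_k = (kernel of ∂_k) / (image of ∂_{k+1}):

  H_1: rank ker ∂_1 − rank ∂_2 = (11 − 7) − 3 = 1, and the invariant factors of ∂_2 are all 1, so H_1 ≅ Z.

H_1 ≅ Z.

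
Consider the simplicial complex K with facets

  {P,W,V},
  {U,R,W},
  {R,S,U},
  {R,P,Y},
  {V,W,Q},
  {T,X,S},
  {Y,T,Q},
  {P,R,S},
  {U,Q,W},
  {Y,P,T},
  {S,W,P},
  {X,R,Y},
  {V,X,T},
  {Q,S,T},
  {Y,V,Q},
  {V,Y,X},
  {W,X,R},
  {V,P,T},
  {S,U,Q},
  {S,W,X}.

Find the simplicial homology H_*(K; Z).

H_0 = Z,  H_1 = Z ⊕ Z/2Z,  H_2 = 0.

K has 10 vertices, 30 edges, 20 triangles.
rank ∂_0 = 0, rank ∂_1 = 9 ⇒ b_0 = 10 − 0 − 9 = 1; all invariant factors of ∂_1 are 1 so no torsion. So H_0 = Z.
rank ∂_1 = 9, rank ∂_2 = 20 ⇒ b_1 = 30 − 9 − 20 = 1; ∂_2 has invariant factor(s) [2] giving torsion. So H_1 = Z ⊕ Z/2Z.
rank ∂_2 = 20, rank ∂_3 = 0 ⇒ b_2 = 20 − 20 − 0 = 0. So H_2 = 0.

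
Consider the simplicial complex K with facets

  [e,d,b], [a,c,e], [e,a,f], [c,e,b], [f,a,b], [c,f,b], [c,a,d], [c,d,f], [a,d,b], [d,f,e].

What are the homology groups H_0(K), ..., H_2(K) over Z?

Take the total order a < b < c < d < e < f on the vertex set. Then K (dimension 2) consists of the simplices:

  0-simplices (6): a, b, c, d, e, f
  1-simplices (15): ab, ac, ad, ae, af, bc, bd, be, bf, cd, ce, cf, de, df, ef
  2-simplices (10): abd, abf, acd, ace, aef, bce, bcf, bde, cdf, def

Hence C_0 ≅ Z^6, C_1 ≅ Z^15, C_2 ≅ Z^10.

Boundary ∂_1: C_1 → C_0 sends each edge [p,q] (with p < q) to q − p.
This gives a 6×15 integer matrix of rank 5; reducing to Smith normal form yields diagonal entries (1,1,1,1,1).

Boundary ∂_2: C_2 → C_1 sends each 2-simplex [p,q,r] to [q,r] − [p,r] + [p,q]. For instance
  ∂bce = ce − be + bc,
  ∂ace = ce − ae + ac.
This gives a 15×10 integer matrix of rank 10; reducing to Smith normal form yields diagonal entries (1,1,1,1,1,1,1,1,1,2).

From H_k ≅ ker(∂_k) / im(∂_{k+1}) we obtain:

  H_0: rank C_0 − rank ∂_1 = 6 − 5 = 1, and the invariant factors of ∂_1 are all 1, so H_0 = Z.
  H_1: rank ker ∂_1 − rank ∂_2 = (15 − 5) − 10 = 0, and ∂_2 has invariant factor 2 > 1, so H_1 = Z/2Z.
  H_2: rank ker ∂_2 − rank ∂_3 = (10 − 10) − 0 = 0, and there is no ∂_3, so H_2 = 0.

H_0 = Z,  H_1 = Z/2Z,  H_2 = 0.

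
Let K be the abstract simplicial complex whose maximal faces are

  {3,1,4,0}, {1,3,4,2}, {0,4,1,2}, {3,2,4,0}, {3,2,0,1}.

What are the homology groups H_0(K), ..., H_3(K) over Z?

Take the total order 0 < 1 < 2 < 3 < 4 on the vertex set. Then K (dimension 3) consists of the simplices:

  0-simplices (5): [0], [1], [2], [3], [4]
  1-simplices (10): [0,1], [0,2], [0,3], [0,4], [1,2], [1,3], [1,4], [2,3], [2,4], [3,4]
  2-simplices (10): [0,1,2], [0,1,3], [0,1,4], [0,2,3], [0,2,4], [0,3,4], [1,2,3], [1,2,4], [1,3,4], [2,3,4]
  3-simplices (5): [0,1,2,3], [0,1,2,4], [0,1,3,4], [0,2,3,4], [1,2,3,4]

Hence C_0 ≅ Z^5, C_1 ≅ Z^10, C_2 ≅ Z^10, C_3 ≅ Z^5.

Boundary ∂_1: C_1 → C_0 maps an edge to its endpoints' difference, ∂[p,q] = q − p.
The 5×10 boundary matrix has rank 4 and Smith normal form diag(1,1,1,1).

The boundary map ∂_2: C_2 → C_1 maps a triangle to the signed sum of its edges. For instance
  ∂[0,1,4] = [1,4] − [0,4] + [0,1],
  ∂[1,2,4] = [2,4] − [1,4] + [1,2].
The 10×10 boundary matrix has rank 6 and Smith normal form diag(1,1,1,1,1,1).

∂_3: C_3 → C_2 sends each 3-simplex σ to the alternating sum Σ_i (−1)^i (σ with its i-th vertex removed). For instance
  ∂[1,2,3,4] = [2,3,4] − [1,3,4] + [1,2,4] − [1,2,3],
  ∂[0,1,2,4] = [1,2,4] − [0,2,4] + [0,1,4] − [0,1,2].
As a 10×5 matrix over Z this has rank 4, with invariant factors (1,1,1,1).

Reading off H_k = ker ∂_k / im ∂_{k+1}:

  H_0: rank C_0 − rank ∂_1 = 5 − 4 = 1, and the invariant factors of ∂_1 are all 1, so H_0 = Z.
  H_1: rank ker ∂_1 − rank ∂_2 = (10 − 4) − 6 = 0, and the invariant factors of ∂_2 are all 1, so H_1 = 0.
  H_2: rank ker ∂_2 − rank ∂_3 = (10 − 6) − 4 = 0, and the invariant factors of ∂_3 are all 1, so H_2 = 0.
  H_3: rank ker ∂_3 − rank ∂_4 = (5 − 4) − 0 = 1, and there is no ∂_4, so H_3 = Z.

As a check, the Euler characteristic is 5 − 10 + 10 − 5 = 0, which agrees with 1 − 0 + 0 − 1 = 0.
(K is a triangulation of the 3-sphere S^3.)

H_0 = Z,  H_1 = 0,  H_2 = 0,  H_3 = Z.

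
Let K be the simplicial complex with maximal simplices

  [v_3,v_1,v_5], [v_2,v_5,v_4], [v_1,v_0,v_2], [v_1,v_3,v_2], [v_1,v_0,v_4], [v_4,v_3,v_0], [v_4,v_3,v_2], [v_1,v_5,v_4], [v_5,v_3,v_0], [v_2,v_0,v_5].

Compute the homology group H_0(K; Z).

H_0 = Z.

Order the vertices as v_0 < v_1 < v_2 < v_3 < v_4 < v_5. Listing each simplex with vertices in this order, K has dimension 2 with simplices:

  0-simplices (6): [v_0], [v_1], [v_2], [v_3], [v_4], [v_5]
  1-simplices (15): (15 of them)
  2-simplices (10): [v_0,v_1,v_2], [v_0,v_1,v_4], [v_0,v_2,v_5], [v_0,v_3,v_4], [v_0,v_3,v_5], [v_1,v_2,v_3], [v_1,v_3,v_5], [v_1,v_4,v_5], [v_2,v_3,v_4], [v_2,v_4,v_5]

so the chain groups are C_0 ≅ Z^6, C_1 ≅ Z^15, C_2 ≅ Z^10.

The boundary map ∂_1: C_1 → C_0 is given by ∂[p,q] = [q] − [p]. For instance
  ∂[v_0,v_2] = [v_2] − [v_0].
This gives a 6×15 integer matrix of rank 5; reducing to Smith normal form yields diagonal entries (1,1,1,1,1).

∂_2: C_2 → C_1 acts by ∂[p,q,r] = [q,r] − [p,r] + [p,q]. For instance
  ∂[v_2,v_4,v_5] = [v_4,v_5] − [v_2,v_5] + [v_2,v_4],
  ∂[v_1,v_3,v_5] = [v_3,v_5] − [v_1,v_5] + [v_1,v_3].
This gives a 15×10 integer matrix of rank 10; reducing to Smith normal form yields diagonal entries (1,1,1,1,1,1,1,1,1,2).

From H_k ≅ ker(∂_k) / im(∂_{k+1}) we obtain:

  H_0: rank C_0 − rank ∂_1 = 6 − 5 = 1, and the invariant factors of ∂_1 are all 1, so H_0 ≅ Z.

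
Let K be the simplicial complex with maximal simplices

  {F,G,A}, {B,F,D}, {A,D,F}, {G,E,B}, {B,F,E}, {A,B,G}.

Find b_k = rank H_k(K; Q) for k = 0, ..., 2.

Take the total order A < B < D < E < F < G on the vertex set. Then K (dimension 2) consists of the simplices:

  0-simplices (6): A, B, D, E, F, G
  1-simplices (12): AB, AD, AF, AG, BD, BE, BF, BG, DF, EF, EG, FG
  2-simplices (6): ABG, ADF, AFG, BDF, BEF, BEG

Hence C_0 ≅ Z^6, C_1 ≅ Z^12, C_2 ≅ Z^6.

Boundary ∂_1: C_1 → C_0 is given by ∂[p,q] = [q] − [p].
As a 6×12 matrix over Z this has rank 5, with invariant factors (1,1,1,1,1).

Boundary ∂_2: C_2 → C_1 sends each 2-simplex [p,q,r] to [q,r] − [p,r] + [p,q]. For instance
  ∂ADF = DF − AF + AD,
  ∂ABG = BG − AG + AB.
As a 12×6 matrix over Z this has rank 6, with invariant factors (1,1,1,1,1,1).

Computing H_k = (kernel of ∂_k) / (image of ∂_{k+1}):

  H_0: rank C_0 − rank ∂_1 = 6 − 5 = 1, and the invariant factors of ∂_1 are all 1, so H_0 = Z.
  H_1: rank ker ∂_1 − rank ∂_2 = (12 − 5) − 6 = 1, and the invariant factors of ∂_2 are all 1, so H_1 = Z.
  H_2: rank ker ∂_2 − rank ∂_3 = (6 − 6) − 0 = 0, and there is no ∂_3, so H_2 = 0.

As a check, the Euler characteristic is 6 − 12 + 6 = 0, which agrees with 1 − 1 + 0 = 0.
(K is a triangulation of the cylinder S^1 x I.)

Hence the Betti numbers are b_0 = 1, b_1 = 1, b_2 = 0.

b_0 = 1, b_1 = 1, b_2 = 0.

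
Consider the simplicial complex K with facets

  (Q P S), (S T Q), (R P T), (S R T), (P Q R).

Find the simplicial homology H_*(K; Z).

We work with the vertex ordering P < Q < R < S < T. The simplices of K, each written with vertices in increasing order, are:

  0-simplices (5): P, Q, R, S, T
  1-simplices (10): PQ, PR, PS, PT, QR, QS, QT, RS, RT, ST
  2-simplices (5): PQR, PQS, PRT, QST, RST

giving chain groups C_0 ≅ Z^5, C_1 ≅ Z^10, C_2 ≅ Z^5.

Boundary ∂_1: C_1 → C_0 maps an edge to its endpoints' difference, ∂[p,q] = q − p.
The 5×10 boundary matrix has rank 4 and Smith normal form diag(1,1,1,1).

Boundary ∂_2: C_2 → C_1 sends each 2-simplex [p,q,r] to [q,r] − [p,r] + [p,q]. For instance
  ∂QST = ST − QT + QS,
  ∂RST = ST − RT + RS.
The resulting 10×5 matrix has rank 5, and its Smith normal form has invariant factors (1,1,1,1,1).

Reading off H_k = ker ∂_k / im ∂_{k+1}:

  H_0: rank C_0 − rank ∂_1 = 5 − 4 = 1, and the invariant factors of ∂_1 are all 1, so H_0 ≅ Z.
  H_1: rank ker ∂_1 − rank ∂_2 = (10 − 4) − 5 = 1, and the invariant factors of ∂_2 are all 1, so H_1 ≅ Z.
  H_2: rank ker ∂_2 − rank ∂_3 = (5 − 5) − 0 = 0, and there is no ∂_3, so H_2 ≅ 0.

H_0 = Z,  H_1 = Z,  H_2 = 0.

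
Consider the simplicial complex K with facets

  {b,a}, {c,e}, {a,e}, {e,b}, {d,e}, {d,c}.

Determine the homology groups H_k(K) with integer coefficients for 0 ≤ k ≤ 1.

Fix the vertex order a < b < c < d < e and write every simplex with vertices in increasing order. Then dim K = 1 and the simplices of K are:

  0-simplices (5): a, b, c, d, e
  1-simplices (6): ab, ae, be, cd, ce, de

giving chain groups C_0 ≅ Z^5, C_1 ≅ Z^6.

∂_1: C_1 → C_0 sends each edge [p,q] (with p < q) to q − p. For instance
  ∂be = e − b.
This gives a 5×6 integer matrix of rank 4; reducing to Smith normal form yields diagonal entries (1,1,1,1).

From H_k ≅ ker(∂_k) / im(∂_{k+1}) we obtain:

  H_0: rank C_0 − rank ∂_1 = 5 − 4 = 1, and the invariant factors of ∂_1 are all 1, so H_0 = Z.
  H_1: rank ker ∂_1 − rank ∂_2 = (6 − 4) − 0 = 2, and there is no ∂_2, so H_1 = Z^2.

As a check, the Euler characteristic is 5 − 6 = -1, which agrees with 1 − 2 = -1.

H_0 ≅ Z,  H_1 ≅ Z^2.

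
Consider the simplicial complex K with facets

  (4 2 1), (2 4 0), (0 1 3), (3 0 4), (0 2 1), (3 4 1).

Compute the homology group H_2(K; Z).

H_2 = Z.

Take the total order 0 < 1 < 2 < 3 < 4 on the vertex set. Then K (dimension 2) consists of the simplices:

  0-simplices (5): [0], [1], [2], [3], [4]
  1-simplices (9): [0,1], [0,2], [0,3], [0,4], [1,2], [1,3], [1,4], [2,4], [3,4]
  2-simplices (6): [0,1,2], [0,1,3], [0,2,4], [0,3,4], [1,2,4], [1,3,4]

giving chain groups C_0 ≅ Z^5, C_1 ≅ Z^9, C_2 ≅ Z^6.

Boundary ∂_1: C_1 → C_0 sends each edge [p,q] (with p < q) to q − p. For instance
  ∂[0,1] = [1] − [0].
The 5×9 boundary matrix has rank 4 and Smith normal form diag(1,1,1,1).

Boundary ∂_2: C_2 → C_1 sends each 2-simplex [p,q,r] to [q,r] − [p,r] + [p,q]. For instance
  ∂[0,2,4] = [2,4] − [0,4] + [0,2],
  ∂[1,3,4] = [3,4] − [1,4] + [1,3].
The resulting 9×6 matrix has rank 5, and its Smith normal form has invariant factors (1,1,1,1,1).

Computing H_k = (kernel of ∂_k) / (image of ∂_{k+1}):

  H_2: rank ker ∂_2 − rank ∂_3 = (6 − 5) − 0 = 1, and there is no ∂_3, so H_2 = Z.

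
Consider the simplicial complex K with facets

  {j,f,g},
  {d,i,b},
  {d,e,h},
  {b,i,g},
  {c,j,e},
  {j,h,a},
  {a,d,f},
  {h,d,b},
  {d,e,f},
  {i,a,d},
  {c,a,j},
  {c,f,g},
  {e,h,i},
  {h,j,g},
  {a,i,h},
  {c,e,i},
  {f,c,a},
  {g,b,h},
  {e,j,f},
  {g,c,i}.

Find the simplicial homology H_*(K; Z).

Fix the vertex order a < b < c < d < e < f < g < h < i < j and write every simplex with vertices in increasing order. Then dim K = 2 and the simplices of K are:

  0-simplices (10): a, b, c, d, e, f, g, h, i, j
  1-simplices (30): ac, ad, af, ah, ai, aj, bd, bg, bh, bi, ce, cf, cg, ci, cj, de, df, dh, di, ef, eh, ei, ej, fg, fj, gh, gi, gj, hi, hj
  2-simplices (20): acf, acj, adf, adi, ahi, ahj, bdh, bdi, bgh, bgi, cei, cej, cfg, cgi, def, deh, efj, ehi, fgj, ghj

giving chain groups C_0 ≅ Z^10, C_1 ≅ Z^30, C_2 ≅ Z^20.

Boundary ∂_1: C_1 → C_0 is given by ∂[p,q] = [q] − [p].
As a 10×30 matrix over Z this has rank 9, with invariant factors (1,1,1,1,1,1,1,1,1).

∂_2: C_2 → C_1 maps a triangle to the signed sum of its edges. For instance
  ∂bgh = gh − bh + bg,
  ∂efj = fj − ej + ef.
The 30×20 boundary matrix has rank 20 and Smith normal form diag(1,1,1,1,1,1,1,1,1,1,1,1,1,1,1,1,1,1,1,2).

Computing H_k = (kernel of ∂_k) / (image of ∂_{k+1}):

  H_0: rank C_0 − rank ∂_1 = 10 − 9 = 1, and the invariant factors of ∂_1 are all 1, so H_0 ≅ Z.
  H_1: rank ker ∂_1 − rank ∂_2 = (30 − 9) − 20 = 1, and ∂_2 has invariant factor 2 > 1, so H_1 ≅ Z × Z/2.
  H_2: rank ker ∂_2 − rank ∂_3 = (20 − 20) − 0 = 0, and there is no ∂_3, so H_2 ≅ 0.

As a check, the Euler characteristic is 10 − 30 + 20 = 0, which agrees with 1 − 1 + 0 = 0.
(K is a triangulation of the Klein bottle.)

H_0 = Z,  H_1 = Z × Z/2,  H_2 = 0.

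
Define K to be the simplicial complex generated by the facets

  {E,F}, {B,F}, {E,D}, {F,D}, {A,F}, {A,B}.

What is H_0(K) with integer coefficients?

K has 5 vertices, 6 edges.
rank ∂_0 = 0, rank ∂_1 = 4 ⇒ b_0 = 5 − 0 − 4 = 1; all invariant factors of ∂_1 are 1 so no torsion. So H_0 ≅ Z.

H_0 = Z.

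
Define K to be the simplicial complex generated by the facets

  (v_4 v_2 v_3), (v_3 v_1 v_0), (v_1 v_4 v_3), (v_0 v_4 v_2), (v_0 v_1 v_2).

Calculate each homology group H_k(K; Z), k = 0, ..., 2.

We work with the vertex ordering v_0 < v_1 < v_2 < v_3 < v_4. The simplices of K, each written with vertices in increasing order, are:

  0-simplices (5): [v_0], [v_1], [v_2], [v_3], [v_4]
  1-simplices (10): [v_0,v_1], [v_0,v_2], [v_0,v_3], [v_0,v_4], [v_1,v_2], [v_1,v_3], [v_1,v_4], [v_2,v_3], [v_2,v_4], [v_3,v_4]
  2-simplices (5): [v_0,v_1,v_2], [v_0,v_1,v_3], [v_0,v_2,v_4], [v_1,v_3,v_4], [v_2,v_3,v_4]

so the chain groups are C_0 ≅ Z^5, C_1 ≅ Z^10, C_2 ≅ Z^5.

∂_1: C_1 → C_0 sends each edge [p,q] (with p < q) to q − p.
The 5×10 boundary matrix has rank 4 and Smith normal form diag(1,1,1,1).

∂_2: C_2 → C_1 acts by ∂[p,q,r] = [q,r] − [p,r] + [p,q]. For instance
  ∂[v_0,v_2,v_4] = [v_2,v_4] − [v_0,v_4] + [v_0,v_2],
  ∂[v_2,v_3,v_4] = [v_3,v_4] − [v_2,v_4] + [v_2,v_3].
The resulting 10×5 matrix has rank 5, and its Smith normal form has invariant factors (1,1,1,1,1).

From H_k ≅ ker(∂_k) / im(∂_{k+1}) we obtain:

  H_0: rank C_0 − rank ∂_1 = 5 − 4 = 1, and the invariant factors of ∂_1 are all 1, so H_0 = Z.
  H_1: rank ker ∂_1 − rank ∂_2 = (10 − 4) − 5 = 1, and the invariant factors of ∂_2 are all 1, so H_1 = Z.
  H_2: rank ker ∂_2 − rank ∂_3 = (5 − 5) − 0 = 0, and there is no ∂_3, so H_2 = 0.

(K is a triangulation of the Möbius band.)

H_0 = Z,  H_1 = Z,  H_2 = 0.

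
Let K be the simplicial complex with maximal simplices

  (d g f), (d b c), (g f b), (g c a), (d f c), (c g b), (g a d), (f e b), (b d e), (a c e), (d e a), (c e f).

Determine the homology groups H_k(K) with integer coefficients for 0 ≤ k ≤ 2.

K has 7 vertices, 18 edges, 12 triangles.
rank ∂_0 = 0, rank ∂_1 = 6 ⇒ b_0 = 7 − 0 − 6 = 1; all invariant factors of ∂_1 are 1 so no torsion. So H_0 ≅ Z.
rank ∂_1 = 6, rank ∂_2 = 12 ⇒ b_1 = 18 − 6 − 12 = 0; ∂_2 has invariant factor(s) [2] giving torsion. So H_1 ≅ Z/2.
rank ∂_2 = 12, rank ∂_3 = 0 ⇒ b_2 = 12 − 12 − 0 = 0. So H_2 ≅ 0.

H_0 = Z,  H_1 = Z/2,  H_2 = 0.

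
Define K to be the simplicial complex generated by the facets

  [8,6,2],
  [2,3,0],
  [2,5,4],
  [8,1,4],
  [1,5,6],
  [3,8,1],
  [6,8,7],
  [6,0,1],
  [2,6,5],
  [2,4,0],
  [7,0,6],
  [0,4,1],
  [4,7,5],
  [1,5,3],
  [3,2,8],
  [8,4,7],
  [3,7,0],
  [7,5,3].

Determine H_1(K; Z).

Take the total order 0 < 1 < 2 < 3 < 4 < 5 < 6 < 7 < 8 on the vertex set. Then K (dimension 2) consists of the simplices:

  0-simplices (9): [0], [1], [2], [3], [4], [5], [6], [7], [8]
  1-simplices (27): (27 of them)
  2-simplices (18): [0,1,4], [0,1,6], [0,2,3], [0,2,4], [0,3,7], [0,6,7], [1,3,5], [1,3,8], [1,4,8], [1,5,6], [2,3,8], [2,4,5], [2,5,6], [2,6,8], [3,5,7], [4,5,7], [4,7,8], [6,7,8]

Hence C_0 ≅ Z^9, C_1 ≅ Z^27, C_2 ≅ Z^18.

The boundary map ∂_1: C_1 → C_0 maps an edge to its endpoints' difference, ∂[p,q] = q − p. For instance
  ∂[0,3] = [3] − [0].
The resulting 9×27 matrix has rank 8, and its Smith normal form has invariant factors (1,1,1,1,1,1,1,1).

Boundary ∂_2: C_2 → C_1 sends each 2-simplex [p,q,r] to [q,r] − [p,r] + [p,q]. For instance
  ∂[2,3,8] = [3,8] − [2,8] + [2,3],
  ∂[4,5,7] = [5,7] − [4,7] + [4,5].
This gives a 27×18 integer matrix of rank 17; reducing to Smith normal form yields diagonal entries (1,1,1,1,1,1,1,1,1,1,1,1,1,1,1,1,1).

Now H_k = ker ∂_k / im ∂_{k+1}, so:

  H_1: rank ker ∂_1 − rank ∂_2 = (27 − 8) − 17 = 2, and the invariant factors of ∂_2 are all 1, so H_1 ≅ Z^2.

H_1 = Z^2.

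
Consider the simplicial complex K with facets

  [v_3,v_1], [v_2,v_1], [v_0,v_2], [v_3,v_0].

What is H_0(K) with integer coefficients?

Fix the vertex order v_0 < v_1 < v_2 < v_3 and write every simplex with vertices in increasing order. Then dim K = 1 and the simplices of K are:

  0-simplices (4): [v_0], [v_1], [v_2], [v_3]
  1-simplices (4): [v_0,v_2], [v_0,v_3], [v_1,v_2], [v_1,v_3]

giving chain groups C_0 ≅ Z^4, C_1 ≅ Z^4.

∂_1: C_1 → C_0 maps an edge to its endpoints' difference, ∂[p,q] = q − p. For instance
  ∂[v_1,v_3] = [v_3] − [v_1].
As a 4×4 matrix over Z this has rank 3, with invariant factors (1,1,1).

Computing H_k = (kernel of ∂_k) / (image of ∂_{k+1}):

  H_0: rank C_0 − rank ∂_1 = 4 − 3 = 1, and the invariant factors of ∂_1 are all 1, so H_0 ≅ Z.

H_0 ≅ Z.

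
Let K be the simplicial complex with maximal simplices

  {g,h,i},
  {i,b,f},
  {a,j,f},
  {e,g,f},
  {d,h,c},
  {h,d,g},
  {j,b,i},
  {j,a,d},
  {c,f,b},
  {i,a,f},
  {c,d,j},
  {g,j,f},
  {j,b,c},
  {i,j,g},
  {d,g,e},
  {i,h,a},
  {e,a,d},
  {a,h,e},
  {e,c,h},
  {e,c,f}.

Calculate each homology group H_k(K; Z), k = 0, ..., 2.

H_0 ≅ Z,  H_1 ≅ Z ⊕ Z_2,  H_2 = 0.

We work with the vertex ordering a < b < c < d < e < f < g < h < i < j. The simplices of K, each written with vertices in increasing order, are:

  0-simplices (10): a, b, c, d, e, f, g, h, i, j
  1-simplices (30): ad, ae, af, ah, ai, aj, bc, bf, bi, bj, cd, ce, cf, ch, cj, de, dg, dh, dj, ef, eg, eh, fg, fi, fj, gh, gi, gj, hi, ij
  2-simplices (20): ade, adj, aeh, afi, afj, ahi, bcf, bcj, bfi, bij, cdh, cdj, cef, ceh, deg, dgh, efg, fgj, ghi, gij

giving chain groups C_0 ≅ Z^10, C_1 ≅ Z^30, C_2 ≅ Z^20.

The boundary map ∂_1: C_1 → C_0 sends each edge [p,q] (with p < q) to q − p. For instance
  ∂aj = j − a.
As a 10×30 matrix over Z this has rank 9, with invariant factors (1,1,1,1,1,1,1,1,1).

The boundary map ∂_2: C_2 → C_1 sends each 2-simplex [p,q,r] to [q,r] − [p,r] + [p,q]. For instance
  ∂ade = de − ae + ad,
  ∂ceh = eh − ch + ce.
As a 30×20 matrix over Z this has rank 20, with invariant factors (1,1,1,1,1,1,1,1,1,1,1,1,1,1,1,1,1,1,1,2).

From H_k ≅ ker(∂_k) / im(∂_{k+1}) we obtain:

  H_0: rank C_0 − rank ∂_1 = 10 − 9 = 1, and the invariant factors of ∂_1 are all 1, so H_0 = Z.
  H_1: rank ker ∂_1 − rank ∂_2 = (30 − 9) − 20 = 1, and ∂_2 has invariant factor 2 > 1, so H_1 = Z ⊕ Z_2.
  H_2: rank ker ∂_2 − rank ∂_3 = (20 − 20) − 0 = 0, and there is no ∂_3, so H_2 = 0.

(K is a triangulation of the Klein bottle.)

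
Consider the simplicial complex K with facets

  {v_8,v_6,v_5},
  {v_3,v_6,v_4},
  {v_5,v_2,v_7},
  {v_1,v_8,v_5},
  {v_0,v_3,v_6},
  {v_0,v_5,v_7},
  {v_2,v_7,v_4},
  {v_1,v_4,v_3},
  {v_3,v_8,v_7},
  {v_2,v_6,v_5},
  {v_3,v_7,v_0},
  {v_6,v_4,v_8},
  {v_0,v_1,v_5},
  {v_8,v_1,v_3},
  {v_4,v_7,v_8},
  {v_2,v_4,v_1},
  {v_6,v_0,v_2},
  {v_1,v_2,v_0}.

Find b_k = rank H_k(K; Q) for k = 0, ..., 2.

b_0 = 1, b_1 = 1, b_2 = 0.

Order the vertices as v_0 < v_1 < v_2 < v_3 < v_4 < v_5 < v_6 < v_7 < v_8. Listing each simplex with vertices in this order, K has dimension 2 with simplices:

  0-simplices (9): [v_0], [v_1], [v_2], [v_3], [v_4], [v_5], [v_6], [v_7], [v_8]
  1-simplices (27): (27 of them)
  2-simplices (18): (18 of them)

so the chain groups are C_0 ≅ Z^9, C_1 ≅ Z^27, C_2 ≅ Z^18.

Boundary ∂_1: C_1 → C_0 is given by ∂[p,q] = [q] − [p].
This gives a 9×27 integer matrix of rank 8; reducing to Smith normal form yields diagonal entries (1,1,1,1,1,1,1,1).

Boundary ∂_2: C_2 → C_1 maps a triangle to the signed sum of its edges. For instance
  ∂[v_1,v_3,v_8] = [v_3,v_8] − [v_1,v_8] + [v_1,v_3],
  ∂[v_0,v_1,v_2] = [v_1,v_2] − [v_0,v_2] + [v_0,v_1].
The resulting 27×18 matrix has rank 18, and its Smith normal form has invariant factors (1,1,1,1,1,1,1,1,1,1,1,1,1,1,1,1,1,2).

Now H_k = ker ∂_k / im ∂_{k+1}, so:

  H_0: rank C_0 − rank ∂_1 = 9 − 8 = 1, and the invariant factors of ∂_1 are all 1, so H_0 = Z.
  H_1: rank ker ∂_1 − rank ∂_2 = (27 − 8) − 18 = 1, and ∂_2 has invariant factor 2 > 1, so H_1 = Z ⊕ Z/2Z.
  H_2: rank ker ∂_2 − rank ∂_3 = (18 − 18) − 0 = 0, and there is no ∂_3, so H_2 = 0.

Hence the Betti numbers are b_0 = 1, b_1 = 1, b_2 = 0.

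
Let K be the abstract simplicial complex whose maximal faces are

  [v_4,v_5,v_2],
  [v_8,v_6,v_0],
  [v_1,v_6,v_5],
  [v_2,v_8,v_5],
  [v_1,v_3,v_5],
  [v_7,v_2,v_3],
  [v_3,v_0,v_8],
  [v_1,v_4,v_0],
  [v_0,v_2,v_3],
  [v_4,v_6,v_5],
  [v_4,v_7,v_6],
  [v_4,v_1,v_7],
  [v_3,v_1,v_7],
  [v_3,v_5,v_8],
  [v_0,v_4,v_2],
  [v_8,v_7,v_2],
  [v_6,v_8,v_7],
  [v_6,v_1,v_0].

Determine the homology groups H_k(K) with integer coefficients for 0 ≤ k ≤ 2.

H_0 = Z,  H_1 = Z ⊕ Z_2,  H_2 = 0.

Take the total order v_0 < v_1 < v_2 < v_3 < v_4 < v_5 < v_6 < v_7 < v_8 on the vertex set. Then K (dimension 2) consists of the simplices:

  0-simplices (9): [v_0], [v_1], [v_2], [v_3], [v_4], [v_5], [v_6], [v_7], [v_8]
  1-simplices (27): (27 of them)
  2-simplices (18): (18 of them)

giving chain groups C_0 ≅ Z^9, C_1 ≅ Z^27, C_2 ≅ Z^18.

∂_1: C_1 → C_0 sends each edge [p,q] (with p < q) to q − p. For instance
  ∂[v_6,v_8] = [v_8] − [v_6].
The 9×27 boundary matrix has rank 8 and Smith normal form diag(1,1,1,1,1,1,1,1).

Boundary ∂_2: C_2 → C_1 sends each 2-simplex [p,q,r] to [q,r] − [p,r] + [p,q]. For instance
  ∂[v_0,v_2,v_4] = [v_2,v_4] − [v_0,v_4] + [v_0,v_2],
  ∂[v_4,v_5,v_6] = [v_5,v_6] − [v_4,v_6] + [v_4,v_5].
The 27×18 boundary matrix has rank 18 and Smith normal form diag(1,1,1,1,1,1,1,1,1,1,1,1,1,1,1,1,1,2).

Reading off H_k = ker ∂_k / im ∂_{k+1}:

  H_0: rank C_0 − rank ∂_1 = 9 − 8 = 1, and the invariant factors of ∂_1 are all 1, so H_0 = Z.
  H_1: rank ker ∂_1 − rank ∂_2 = (27 − 8) − 18 = 1, and ∂_2 has invariant factor 2 > 1, so H_1 = Z ⊕ Z_2.
  H_2: rank ker ∂_2 − rank ∂_3 = (18 − 18) − 0 = 0, and there is no ∂_3, so H_2 = 0.

As a check, the Euler characteristic is 9 − 27 + 18 = 0, which agrees with 1 − 1 + 0 = 0.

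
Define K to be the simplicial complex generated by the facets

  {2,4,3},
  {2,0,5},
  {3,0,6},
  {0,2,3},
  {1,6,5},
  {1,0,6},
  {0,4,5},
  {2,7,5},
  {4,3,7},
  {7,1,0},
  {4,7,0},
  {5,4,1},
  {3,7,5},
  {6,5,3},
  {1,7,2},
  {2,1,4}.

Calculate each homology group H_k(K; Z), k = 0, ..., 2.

H_0 = Z,  H_1 = Z^2,  H_2 = Z.

Order the vertices as 0 < 1 < 2 < 3 < 4 < 5 < 6 < 7. Listing each simplex with vertices in this order, K has dimension 2 with simplices:

  0-simplices (8): [0], [1], [2], [3], [4], [5], [6], [7]
  1-simplices (24): (24 of them)
  2-simplices (16): [0,1,6], [0,1,7], [0,2,3], [0,2,5], [0,3,6], [0,4,5], [0,4,7], [1,2,4], [1,2,7], [1,4,5], [1,5,6], [2,3,4], [2,5,7], [3,4,7], [3,5,6], [3,5,7]

giving chain groups C_0 ≅ Z^8, C_1 ≅ Z^24, C_2 ≅ Z^16.

Boundary ∂_1: C_1 → C_0 maps an edge to its endpoints' difference, ∂[p,q] = q − p.
This gives a 8×24 integer matrix of rank 7; reducing to Smith normal form yields diagonal entries (1,1,1,1,1,1,1).

Boundary ∂_2: C_2 → C_1 acts by ∂[p,q,r] = [q,r] − [p,r] + [p,q]. For instance
  ∂[0,4,5] = [4,5] − [0,5] + [0,4],
  ∂[0,2,3] = [2,3] − [0,3] + [0,2].
The resulting 24×16 matrix has rank 15, and its Smith normal form has invariant factors (1,1,1,1,1,1,1,1,1,1,1,1,1,1,1).

Computing H_k = (kernel of ∂_k) / (image of ∂_{k+1}):

  H_0: rank C_0 − rank ∂_1 = 8 − 7 = 1, and the invariant factors of ∂_1 are all 1, so H_0 ≅ Z.
  H_1: rank ker ∂_1 − rank ∂_2 = (24 − 7) − 15 = 2, and the invariant factors of ∂_2 are all 1, so H_1 ≅ Z^2.
  H_2: rank ker ∂_2 − rank ∂_3 = (16 − 15) − 0 = 1, and there is no ∂_3, so H_2 ≅ Z.

As a check, the Euler characteristic is 8 − 24 + 16 = 0, which agrees with 1 − 2 + 1 = 0.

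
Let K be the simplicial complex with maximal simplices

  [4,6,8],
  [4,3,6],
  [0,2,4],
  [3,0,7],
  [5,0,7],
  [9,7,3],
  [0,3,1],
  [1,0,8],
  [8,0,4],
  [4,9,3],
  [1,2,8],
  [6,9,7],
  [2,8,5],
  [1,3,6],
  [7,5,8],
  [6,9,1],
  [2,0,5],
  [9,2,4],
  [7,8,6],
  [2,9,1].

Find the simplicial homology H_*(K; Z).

H_0 = Z,  H_1 = Z ⊕ Z/2,  H_2 = 0.

Order the vertices as 0 < 1 < 2 < 3 < 4 < 5 < 6 < 7 < 8 < 9. Listing each simplex with vertices in this order, K has dimension 2 with simplices:

  0-simplices (10): [0], [1], [2], [3], [4], [5], [6], [7], [8], [9]
  1-simplices (30): (30 of them)
  2-simplices (20): (20 of them)

Hence C_0 ≅ Z^10, C_1 ≅ Z^30, C_2 ≅ Z^20.

Boundary ∂_1: C_1 → C_0 is given by ∂[p,q] = [q] − [p]. For instance
  ∂[0,4] = [4] − [0].
As a 10×30 matrix over Z this has rank 9, with invariant factors (1,1,1,1,1,1,1,1,1).

∂_2: C_2 → C_1 maps a triangle to the signed sum of its edges. For instance
  ∂[6,7,9] = [7,9] − [6,9] + [6,7],
  ∂[0,5,7] = [5,7] − [0,7] + [0,5].
This gives a 30×20 integer matrix of rank 20; reducing to Smith normal form yields diagonal entries (1,1,1,1,1,1,1,1,1,1,1,1,1,1,1,1,1,1,1,2).

Reading off H_k = ker ∂_k / im ∂_{k+1}:

  H_0: rank C_0 − rank ∂_1 = 10 − 9 = 1, and the invariant factors of ∂_1 are all 1, so H_0 ≅ Z.
  H_1: rank ker ∂_1 − rank ∂_2 = (30 − 9) − 20 = 1, and ∂_2 has invariant factor 2 > 1, so H_1 ≅ Z ⊕ Z/2.
  H_2: rank ker ∂_2 − rank ∂_3 = (20 − 20) − 0 = 0, and there is no ∂_3, so H_2 ≅ 0.

As a check, the Euler characteristic is 10 − 30 + 20 = 0, which agrees with 1 − 1 + 0 = 0.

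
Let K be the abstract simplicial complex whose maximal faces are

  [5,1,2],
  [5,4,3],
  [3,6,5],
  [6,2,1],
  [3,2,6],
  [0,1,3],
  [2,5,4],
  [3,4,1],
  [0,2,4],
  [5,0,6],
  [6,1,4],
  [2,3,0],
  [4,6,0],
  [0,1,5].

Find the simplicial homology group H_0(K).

Fix the vertex order 0 < 1 < 2 < 3 < 4 < 5 < 6 and write every simplex with vertices in increasing order. Then dim K = 2 and the simplices of K are:

  0-simplices (7): [0], [1], [2], [3], [4], [5], [6]
  1-simplices (21): [0,1], [0,2], [0,3], [0,4], [0,5], [0,6], [1,2], [1,3], [1,4], [1,5], [1,6], [2,3], [2,4], [2,5], [2,6], [3,4], [3,5], [3,6], [4,5], [4,6], [5,6]
  2-simplices (14): [0,1,3], [0,1,5], [0,2,3], [0,2,4], [0,4,6], [0,5,6], [1,2,5], [1,2,6], [1,3,4], [1,4,6], [2,3,6], [2,4,5], [3,4,5], [3,5,6]

Hence C_0 ≅ Z^7, C_1 ≅ Z^21, C_2 ≅ Z^14.

The boundary map ∂_1: C_1 → C_0 is given by ∂[p,q] = [q] − [p].
This gives a 7×21 integer matrix of rank 6; reducing to Smith normal form yields diagonal entries (1,1,1,1,1,1).

∂_2: C_2 → C_1 sends each 2-simplex [p,q,r] to [q,r] − [p,r] + [p,q]. For instance
  ∂[3,5,6] = [5,6] − [3,6] + [3,5],
  ∂[2,4,5] = [4,5] − [2,5] + [2,4].
The 21×14 boundary matrix has rank 13 and Smith normal form diag(1,1,1,1,1,1,1,1,1,1,1,1,1).

Reading off H_k = ker ∂_k / im ∂_{k+1}:

  H_0: rank C_0 − rank ∂_1 = 7 − 6 = 1, and the invariant factors of ∂_1 are all 1, so H_0 ≅ Z.

H_0 = Z.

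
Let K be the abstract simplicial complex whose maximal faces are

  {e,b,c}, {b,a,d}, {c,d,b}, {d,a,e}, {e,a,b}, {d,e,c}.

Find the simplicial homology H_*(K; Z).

Fix the vertex order a < b < c < d < e and write every simplex with vertices in increasing order. Then dim K = 2 and the simplices of K are:

  0-simplices (5): a, b, c, d, e
  1-simplices (9): ab, ad, ae, bc, bd, be, cd, ce, de
  2-simplices (6): abd, abe, ade, bcd, bce, cde

giving chain groups C_0 ≅ Z^5, C_1 ≅ Z^9, C_2 ≅ Z^6.

∂_1: C_1 → C_0 sends each edge [p,q] (with p < q) to q − p.
This gives a 5×9 integer matrix of rank 4; reducing to Smith normal form yields diagonal entries (1,1,1,1).

The boundary map ∂_2: C_2 → C_1 acts by ∂[p,q,r] = [q,r] − [p,r] + [p,q]. For instance
  ∂cde = de − ce + cd,
  ∂abe = be − ae + ab.
The resulting 9×6 matrix has rank 5, and its Smith normal form has invariant factors (1,1,1,1,1).

From H_k ≅ ker(∂_k) / im(∂_{k+1}) we obtain:

  H_0: rank C_0 − rank ∂_1 = 5 − 4 = 1, and the invariant factors of ∂_1 are all 1, so H_0 ≅ Z.
  H_1: rank ker ∂_1 − rank ∂_2 = (9 − 4) − 5 = 0, and the invariant factors of ∂_2 are all 1, so H_1 ≅ 0.
  H_2: rank ker ∂_2 − rank ∂_3 = (6 − 5) − 0 = 1, and there is no ∂_3, so H_2 ≅ Z.

H_0 = Z,  H_1 = 0,  H_2 = Z.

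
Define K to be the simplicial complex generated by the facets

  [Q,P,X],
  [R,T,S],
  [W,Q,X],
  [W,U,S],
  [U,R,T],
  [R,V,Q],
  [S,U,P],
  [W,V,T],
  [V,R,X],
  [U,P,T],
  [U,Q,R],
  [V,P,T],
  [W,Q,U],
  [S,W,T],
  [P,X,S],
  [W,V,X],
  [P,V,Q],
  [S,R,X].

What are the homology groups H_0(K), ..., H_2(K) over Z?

H_0 ≅ Z,  H_1 ≅ Z ⊕ Z/2,  H_2 = 0.

K has 9 vertices, 27 edges, 18 triangles.
rank ∂_0 = 0, rank ∂_1 = 8 ⇒ b_0 = 9 − 0 − 8 = 1; all invariant factors of ∂_1 are 1 so no torsion. So H_0 = Z.
rank ∂_1 = 8, rank ∂_2 = 18 ⇒ b_1 = 27 − 8 − 18 = 1; ∂_2 has invariant factor(s) [2] giving torsion. So H_1 = Z ⊕ Z/2.
rank ∂_2 = 18, rank ∂_3 = 0 ⇒ b_2 = 18 − 18 − 0 = 0. So H_2 = 0.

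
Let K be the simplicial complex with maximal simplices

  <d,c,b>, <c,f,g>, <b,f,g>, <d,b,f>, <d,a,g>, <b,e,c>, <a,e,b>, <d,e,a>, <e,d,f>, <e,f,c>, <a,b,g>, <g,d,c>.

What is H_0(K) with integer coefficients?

H_0 = Z.

Order the vertices as a < b < c < d < e < f < g. Listing each simplex with vertices in this order, K has dimension 2 with simplices:

  0-simplices (7): a, b, c, d, e, f, g
  1-simplices (18): ab, ad, ae, ag, bc, bd, be, bf, bg, cd, ce, cf, cg, de, df, dg, ef, fg
  2-simplices (12): abe, abg, ade, adg, bcd, bce, bdf, bfg, cdg, cef, cfg, def

Hence C_0 ≅ Z^7, C_1 ≅ Z^18, C_2 ≅ Z^12.

∂_1: C_1 → C_0 is given by ∂[p,q] = [q] − [p]. For instance
  ∂bg = g − b.
The resulting 7×18 matrix has rank 6, and its Smith normal form has invariant factors (1,1,1,1,1,1).

The boundary map ∂_2: C_2 → C_1 maps a triangle to the signed sum of its edges. For instance
  ∂abg = bg − ag + ab,
  ∂bcd = cd − bd + bc.
As a 18×12 matrix over Z this has rank 12, with invariant factors (1,1,1,1,1,1,1,1,1,1,1,2).

Computing H_k = (kernel of ∂_k) / (image of ∂_{k+1}):

  H_0: rank C_0 − rank ∂_1 = 7 − 6 = 1, and the invariant factors of ∂_1 are all 1, so H_0 = Z.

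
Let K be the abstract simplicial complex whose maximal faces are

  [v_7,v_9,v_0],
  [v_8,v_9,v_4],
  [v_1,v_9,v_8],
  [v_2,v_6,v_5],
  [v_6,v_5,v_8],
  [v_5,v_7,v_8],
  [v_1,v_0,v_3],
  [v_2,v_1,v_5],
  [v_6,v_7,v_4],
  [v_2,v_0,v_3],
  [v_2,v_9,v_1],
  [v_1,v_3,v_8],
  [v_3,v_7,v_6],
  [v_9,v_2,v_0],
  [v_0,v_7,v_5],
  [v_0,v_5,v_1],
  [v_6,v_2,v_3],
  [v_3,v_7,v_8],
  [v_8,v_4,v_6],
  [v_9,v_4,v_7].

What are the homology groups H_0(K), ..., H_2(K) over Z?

H_0 = Z,  H_1 = Z ⊕ Z/2,  H_2 = 0.

Take the total order v_0 < v_1 < v_2 < v_3 < v_4 < v_5 < v_6 < v_7 < v_8 < v_9 on the vertex set. Then K (dimension 2) consists of the simplices:

  0-simplices (10): [v_0], [v_1], [v_2], [v_3], [v_4], [v_5], [v_6], [v_7], [v_8], [v_9]
  1-simplices (30): (30 of them)
  2-simplices (20): (20 of them)

Hence C_0 ≅ Z^10, C_1 ≅ Z^30, C_2 ≅ Z^20.

Boundary ∂_1: C_1 → C_0 is given by ∂[p,q] = [q] − [p].
The resulting 10×30 matrix has rank 9, and its Smith normal form has invariant factors (1,1,1,1,1,1,1,1,1).

Boundary ∂_2: C_2 → C_1 maps a triangle to the signed sum of its edges. For instance
  ∂[v_0,v_2,v_9] = [v_2,v_9] − [v_0,v_9] + [v_0,v_2],
  ∂[v_4,v_6,v_7] = [v_6,v_7] − [v_4,v_7] + [v_4,v_6].
The 30×20 boundary matrix has rank 20 and Smith normal form diag(1,1,1,1,1,1,1,1,1,1,1,1,1,1,1,1,1,1,1,2).

Reading off H_k = ker ∂_k / im ∂_{k+1}:

  H_0: rank C_0 − rank ∂_1 = 10 − 9 = 1, and the invariant factors of ∂_1 are all 1, so H_0 ≅ Z.
  H_1: rank ker ∂_1 − rank ∂_2 = (30 − 9) − 20 = 1, and ∂_2 has invariant factor 2 > 1, so H_1 ≅ Z ⊕ Z/2.
  H_2: rank ker ∂_2 − rank ∂_3 = (20 − 20) − 0 = 0, and there is no ∂_3, so H_2 ≅ 0.

As a check, the Euler characteristic is 10 − 30 + 20 = 0, which agrees with 1 − 1 + 0 = 0.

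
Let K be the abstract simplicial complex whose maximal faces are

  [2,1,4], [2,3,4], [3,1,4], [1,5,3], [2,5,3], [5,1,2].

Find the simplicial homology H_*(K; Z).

H_0 ≅ Z,  H_1 = 0,  H_2 ≅ Z.

Fix the vertex order 1 < 2 < 3 < 4 < 5 and write every simplex with vertices in increasing order. Then dim K = 2 and the simplices of K are:

  0-simplices (5): [1], [2], [3], [4], [5]
  1-simplices (9): [1,2], [1,3], [1,4], [1,5], [2,3], [2,4], [2,5], [3,4], [3,5]
  2-simplices (6): [1,2,4], [1,2,5], [1,3,4], [1,3,5], [2,3,4], [2,3,5]

giving chain groups C_0 ≅ Z^5, C_1 ≅ Z^9, C_2 ≅ Z^6.

Boundary ∂_1: C_1 → C_0 sends each edge [p,q] (with p < q) to q − p. For instance
  ∂[3,5] = [5] − [3].
The resulting 5×9 matrix has rank 4, and its Smith normal form has invariant factors (1,1,1,1).

Boundary ∂_2: C_2 → C_1 sends each 2-simplex [p,q,r] to [q,r] − [p,r] + [p,q]. For instance
  ∂[2,3,4] = [3,4] − [2,4] + [2,3],
  ∂[1,2,4] = [2,4] − [1,4] + [1,2].
The 9×6 boundary matrix has rank 5 and Smith normal form diag(1,1,1,1,1).

From H_k ≅ ker(∂_k) / im(∂_{k+1}) we obtain:

  H_0: rank C_0 − rank ∂_1 = 5 − 4 = 1, and the invariant factors of ∂_1 are all 1, so H_0 ≅ Z.
  H_1: rank ker ∂_1 − rank ∂_2 = (9 − 4) − 5 = 0, and the invariant factors of ∂_2 are all 1, so H_1 ≅ 0.
  H_2: rank ker ∂_2 − rank ∂_3 = (6 − 5) − 0 = 1, and there is no ∂_3, so H_2 ≅ Z.

(K is a triangulation of the 2-sphere S^2.)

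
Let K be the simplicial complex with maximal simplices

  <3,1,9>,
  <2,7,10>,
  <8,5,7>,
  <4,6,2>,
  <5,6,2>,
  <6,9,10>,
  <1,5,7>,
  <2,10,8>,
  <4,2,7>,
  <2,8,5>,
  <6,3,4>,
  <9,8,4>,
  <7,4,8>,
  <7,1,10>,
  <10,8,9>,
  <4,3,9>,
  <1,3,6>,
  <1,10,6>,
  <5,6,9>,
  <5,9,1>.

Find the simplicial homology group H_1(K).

Take the total order 1 < 2 < 3 < 4 < 5 < 6 < 7 < 8 < 9 < 10 on the vertex set. Then K (dimension 2) consists of the simplices:

  0-simplices (10): [1], [2], [3], [4], [5], [6], [7], [8], [9], [10]
  1-simplices (30): (30 of them)
  2-simplices (20): (20 of them)

giving chain groups C_0 ≅ Z^10, C_1 ≅ Z^30, C_2 ≅ Z^20.

The boundary map ∂_1: C_1 → C_0 sends each edge [p,q] (with p < q) to q − p. For instance
  ∂[7,10] = [10] − [7].
The resulting 10×30 matrix has rank 9, and its Smith normal form has invariant factors (1,1,1,1,1,1,1,1,1).

∂_2: C_2 → C_1 acts by ∂[p,q,r] = [q,r] − [p,r] + [p,q]. For instance
  ∂[1,5,9] = [5,9] − [1,9] + [1,5],
  ∂[2,4,6] = [4,6] − [2,6] + [2,4].
The resulting 30×20 matrix has rank 20, and its Smith normal form has invariant factors (1,1,1,1,1,1,1,1,1,1,1,1,1,1,1,1,1,1,1,2).

Now H_k = ker ∂_k / im ∂_{k+1}, so:

  H_1: rank ker ∂_1 − rank ∂_2 = (30 − 9) − 20 = 1, and ∂_2 has invariant factor 2 > 1, so H_1 = Z ⊕ Z/2Z.

H_1 = Z ⊕ Z/2Z.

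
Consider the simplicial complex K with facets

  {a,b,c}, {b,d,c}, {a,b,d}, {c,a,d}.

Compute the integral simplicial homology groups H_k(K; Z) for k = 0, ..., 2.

We work with the vertex ordering a < b < c < d. The simplices of K, each written with vertices in increasing order, are:

  0-simplices (4): a, b, c, d
  1-simplices (6): ab, ac, ad, bc, bd, cd
  2-simplices (4): abc, abd, acd, bcd

so the chain groups are C_0 ≅ Z^4, C_1 ≅ Z^6, C_2 ≅ Z^4.

Boundary ∂_1: C_1 → C_0 maps an edge to its endpoints' difference, ∂[p,q] = q − p. For instance
  ∂ab = b − a.
The resulting 4×6 matrix has rank 3, and its Smith normal form has invariant factors (1,1,1).

Boundary ∂_2: C_2 → C_1 acts by ∂[p,q,r] = [q,r] − [p,r] + [p,q]. For instance
  ∂abd = bd − ad + ab,
  ∂acd = cd − ad + ac.
The 6×4 boundary matrix has rank 3 and Smith normal form diag(1,1,1).

Now H_k = ker ∂_k / im ∂_{k+1}, so:

  H_0: rank C_0 − rank ∂_1 = 4 − 3 = 1, and the invariant factors of ∂_1 are all 1, so H_0 = Z.
  H_1: rank ker ∂_1 − rank ∂_2 = (6 − 3) − 3 = 0, and the invariant factors of ∂_2 are all 1, so H_1 = 0.
  H_2: rank ker ∂_2 − rank ∂_3 = (4 − 3) − 0 = 1, and there is no ∂_3, so H_2 = Z.

H_0 ≅ Z,  H_1 = 0,  H_2 ≅ Z.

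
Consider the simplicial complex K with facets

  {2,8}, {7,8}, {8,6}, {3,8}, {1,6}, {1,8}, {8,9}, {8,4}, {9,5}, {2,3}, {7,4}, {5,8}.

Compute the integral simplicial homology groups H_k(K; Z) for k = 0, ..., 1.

H_0 = Z,  H_1 = Z^4.

Order the vertices as 1 < 2 < 3 < 4 < 5 < 6 < 7 < 8 < 9. Listing each simplex with vertices in this order, K has dimension 1 with simplices:

  0-simplices (9): [1], [2], [3], [4], [5], [6], [7], [8], [9]
  1-simplices (12): [1,6], [1,8], [2,3], [2,8], [3,8], [4,7], [4,8], [5,8], [5,9], [6,8], [7,8], [8,9]

Hence C_0 ≅ Z^9, C_1 ≅ Z^12.

The boundary map ∂_1: C_1 → C_0 is given by ∂[p,q] = [q] − [p]. For instance
  ∂[4,7] = [7] − [4].
This gives a 9×12 integer matrix of rank 8; reducing to Smith normal form yields diagonal entries (1,1,1,1,1,1,1,1).

Reading off H_k = ker ∂_k / im ∂_{k+1}:

  H_0: rank C_0 − rank ∂_1 = 9 − 8 = 1, and the invariant factors of ∂_1 are all 1, so H_0 ≅ Z.
  H_1: rank ker ∂_1 − rank ∂_2 = (12 − 8) − 0 = 4, and there is no ∂_2, so H_1 ≅ Z^4.

(K is a triangulation of a wedge of 4 circles.)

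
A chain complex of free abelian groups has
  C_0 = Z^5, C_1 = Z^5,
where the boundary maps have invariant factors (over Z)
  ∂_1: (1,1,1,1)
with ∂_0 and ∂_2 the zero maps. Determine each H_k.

H_0: b_0 = 5 − 0 − 4 = 1; torsion from ∂_1 factors > 1: none. So H_0 ≅ Z.
H_1: b_1 = 5 − 4 − 0 = 1; torsion from ∂_2 factors > 1: none. So H_1 ≅ Z.

H_0 ≅ Z,  H_1 ≅ Z.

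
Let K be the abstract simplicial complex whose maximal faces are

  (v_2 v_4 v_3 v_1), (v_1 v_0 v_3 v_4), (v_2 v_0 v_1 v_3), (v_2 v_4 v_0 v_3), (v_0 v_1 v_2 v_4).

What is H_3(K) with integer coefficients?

H_3 = Z.

Take the total order v_0 < v_1 < v_2 < v_3 < v_4 on the vertex set. Then K (dimension 3) consists of the simplices:

  0-simplices (5): [v_0], [v_1], [v_2], [v_3], [v_4]
  1-simplices (10): [v_0,v_1], [v_0,v_2], [v_0,v_3], [v_0,v_4], [v_1,v_2], [v_1,v_3], [v_1,v_4], [v_2,v_3], [v_2,v_4], [v_3,v_4]
  2-simplices (10): [v_0,v_1,v_2], [v_0,v_1,v_3], [v_0,v_1,v_4], [v_0,v_2,v_3], [v_0,v_2,v_4], [v_0,v_3,v_4], [v_1,v_2,v_3], [v_1,v_2,v_4], [v_1,v_3,v_4], [v_2,v_3,v_4]
  3-simplices (5): [v_0,v_1,v_2,v_3], [v_0,v_1,v_2,v_4], [v_0,v_1,v_3,v_4], [v_0,v_2,v_3,v_4], [v_1,v_2,v_3,v_4]

so the chain groups are C_0 ≅ Z^5, C_1 ≅ Z^10, C_2 ≅ Z^10, C_3 ≅ Z^5.

Boundary ∂_1: C_1 → C_0 maps an edge to its endpoints' difference, ∂[p,q] = q − p. For instance
  ∂[v_0,v_2] = [v_2] − [v_0].
The 5×10 boundary matrix has rank 4 and Smith normal form diag(1,1,1,1).

The boundary map ∂_2: C_2 → C_1 acts by ∂[p,q,r] = [q,r] − [p,r] + [p,q]. For instance
  ∂[v_0,v_2,v_3] = [v_2,v_3] − [v_0,v_3] + [v_0,v_2],
  ∂[v_0,v_3,v_4] = [v_3,v_4] − [v_0,v_4] + [v_0,v_3].
This gives a 10×10 integer matrix of rank 6; reducing to Smith normal form yields diagonal entries (1,1,1,1,1,1).

Boundary ∂_3: C_3 → C_2 sends each 3-simplex σ to the alternating sum Σ_i (−1)^i (σ with its i-th vertex removed). For instance
  ∂[v_0,v_1,v_2,v_4] = [v_1,v_2,v_4] − [v_0,v_2,v_4] + [v_0,v_1,v_4] − [v_0,v_1,v_2],
  ∂[v_0,v_1,v_2,v_3] = [v_1,v_2,v_3] − [v_0,v_2,v_3] + [v_0,v_1,v_3] − [v_0,v_1,v_2].
This gives a 10×5 integer matrix of rank 4; reducing to Smith normal form yields diagonal entries (1,1,1,1).

Computing H_k = (kernel of ∂_k) / (image of ∂_{k+1}):

  H_3: rank ker ∂_3 − rank ∂_4 = (5 − 4) − 0 = 1, and there is no ∂_4, so H_3 = Z.

(K is a triangulation of the 3-sphere S^3.)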